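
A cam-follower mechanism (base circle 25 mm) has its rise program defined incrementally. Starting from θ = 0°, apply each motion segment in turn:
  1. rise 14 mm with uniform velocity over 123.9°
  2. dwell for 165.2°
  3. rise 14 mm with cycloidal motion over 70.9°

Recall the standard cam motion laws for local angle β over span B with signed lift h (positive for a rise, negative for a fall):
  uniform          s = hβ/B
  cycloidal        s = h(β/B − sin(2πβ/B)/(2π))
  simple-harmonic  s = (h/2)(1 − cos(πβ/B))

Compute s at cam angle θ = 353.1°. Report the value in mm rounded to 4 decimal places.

seg 1 [0°–123.9°] uniform, h=14: full span → s += 14 → s = 14.0000
seg 2 [123.9°–289.1°] dwell: s stays 14.0000
seg 3 [289.1°–360°] cycloidal, h=14: θ=353.1° here. β=64, B=70.9. 14·(0.9027 − sin(2π·0.9027)/(2π)) = 13.9167 → s = 27.9167

27.9167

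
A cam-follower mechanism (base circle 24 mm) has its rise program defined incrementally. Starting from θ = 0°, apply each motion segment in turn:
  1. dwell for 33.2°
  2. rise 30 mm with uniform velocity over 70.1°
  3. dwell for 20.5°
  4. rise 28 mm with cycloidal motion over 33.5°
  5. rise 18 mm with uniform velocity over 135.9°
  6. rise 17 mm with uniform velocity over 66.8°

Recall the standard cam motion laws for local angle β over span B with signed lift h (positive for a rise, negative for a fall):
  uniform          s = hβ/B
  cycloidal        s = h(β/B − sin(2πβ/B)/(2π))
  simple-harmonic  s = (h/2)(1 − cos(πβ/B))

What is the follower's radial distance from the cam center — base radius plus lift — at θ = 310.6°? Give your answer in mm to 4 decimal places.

seg 1 [0°–33.2°] dwell: s stays 0.0000
seg 2 [33.2°–103.3°] uniform, h=30: full span → s += 30 → s = 30.0000
seg 3 [103.3°–123.8°] dwell: s stays 30.0000
seg 4 [123.8°–157.3°] cycloidal, h=28: full span → s += 28 → s = 58.0000
seg 5 [157.3°–293.2°] uniform, h=18: full span → s += 18 → s = 76.0000
seg 6 [293.2°–360°] uniform, h=17: θ=310.6° here. β=17.4, B=66.8. 17·17.4/66.8 = 4.4281 → s = 80.4281
radial distance = base radius + s = 24 + 80.4281 = 104.4281

104.4281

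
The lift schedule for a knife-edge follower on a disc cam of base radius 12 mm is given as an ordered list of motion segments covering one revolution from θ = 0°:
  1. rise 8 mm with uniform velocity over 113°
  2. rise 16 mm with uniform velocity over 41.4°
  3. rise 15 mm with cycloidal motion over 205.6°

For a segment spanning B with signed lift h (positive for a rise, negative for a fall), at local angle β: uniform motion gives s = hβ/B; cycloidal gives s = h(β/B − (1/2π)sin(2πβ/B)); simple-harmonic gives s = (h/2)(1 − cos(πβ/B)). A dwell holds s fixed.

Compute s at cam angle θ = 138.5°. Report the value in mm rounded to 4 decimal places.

seg 1 [0°–113°] uniform, h=8: full span → s += 8 → s = 8.0000
seg 2 [113°–154.4°] uniform, h=16: θ=138.5° here. β=25.5, B=41.4. 16·25.5/41.4 = 9.8551 → s = 17.8551

17.8551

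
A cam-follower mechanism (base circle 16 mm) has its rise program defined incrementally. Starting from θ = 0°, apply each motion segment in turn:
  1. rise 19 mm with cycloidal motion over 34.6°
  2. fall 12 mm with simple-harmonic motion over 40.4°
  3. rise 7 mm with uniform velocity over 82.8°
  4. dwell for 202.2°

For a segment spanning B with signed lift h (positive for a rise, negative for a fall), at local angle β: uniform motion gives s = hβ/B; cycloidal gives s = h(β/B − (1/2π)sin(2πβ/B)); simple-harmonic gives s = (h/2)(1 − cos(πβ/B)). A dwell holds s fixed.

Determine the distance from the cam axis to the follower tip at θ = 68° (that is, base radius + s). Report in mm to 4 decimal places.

seg 1 [0°–34.6°] cycloidal, h=19: full span → s += 19 → s = 19.0000
seg 2 [34.6°–75°] simple-harmonic, h=-12: θ=68° here. β=33.4, B=40.4. -12/2·(1 − cos(π·0.8267)) = -11.1328 → s = 7.8672
radial distance = base radius + s = 16 + 7.8672 = 23.8672

23.8672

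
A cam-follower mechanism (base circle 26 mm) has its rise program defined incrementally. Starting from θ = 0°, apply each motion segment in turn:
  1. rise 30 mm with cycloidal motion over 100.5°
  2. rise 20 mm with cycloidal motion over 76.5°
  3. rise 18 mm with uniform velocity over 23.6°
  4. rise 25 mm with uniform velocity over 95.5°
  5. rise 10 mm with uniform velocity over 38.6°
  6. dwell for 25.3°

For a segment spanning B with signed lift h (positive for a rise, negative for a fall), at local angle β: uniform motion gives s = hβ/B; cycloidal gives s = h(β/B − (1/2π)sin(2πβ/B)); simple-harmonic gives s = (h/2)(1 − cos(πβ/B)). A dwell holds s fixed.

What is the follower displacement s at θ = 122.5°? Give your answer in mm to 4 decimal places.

seg 1 [0°–100.5°] cycloidal, h=30: full span → s += 30 → s = 30.0000
seg 2 [100.5°–177°] cycloidal, h=20: θ=122.5° here. β=22, B=76.5. 20·(0.2876 − sin(2π·0.2876)/(2π)) = 2.6569 → s = 32.6569

32.6569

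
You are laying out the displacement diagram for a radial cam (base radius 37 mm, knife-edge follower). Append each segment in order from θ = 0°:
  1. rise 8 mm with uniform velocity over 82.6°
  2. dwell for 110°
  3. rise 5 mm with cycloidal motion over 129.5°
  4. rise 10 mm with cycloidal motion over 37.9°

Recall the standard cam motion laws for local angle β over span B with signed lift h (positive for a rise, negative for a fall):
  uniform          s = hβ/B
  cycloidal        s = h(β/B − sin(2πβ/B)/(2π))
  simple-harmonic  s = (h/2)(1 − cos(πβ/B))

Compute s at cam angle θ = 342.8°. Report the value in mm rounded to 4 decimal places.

seg 1 [0°–82.6°] uniform, h=8: full span → s += 8 → s = 8.0000
seg 2 [82.6°–192.6°] dwell: s stays 8.0000
seg 3 [192.6°–322.1°] cycloidal, h=5: full span → s += 5 → s = 13.0000
seg 4 [322.1°–360°] cycloidal, h=10: θ=342.8° here. β=20.7, B=37.9. 10·(0.5462 − sin(2π·0.5462)/(2π)) = 5.9170 → s = 18.9170

18.9170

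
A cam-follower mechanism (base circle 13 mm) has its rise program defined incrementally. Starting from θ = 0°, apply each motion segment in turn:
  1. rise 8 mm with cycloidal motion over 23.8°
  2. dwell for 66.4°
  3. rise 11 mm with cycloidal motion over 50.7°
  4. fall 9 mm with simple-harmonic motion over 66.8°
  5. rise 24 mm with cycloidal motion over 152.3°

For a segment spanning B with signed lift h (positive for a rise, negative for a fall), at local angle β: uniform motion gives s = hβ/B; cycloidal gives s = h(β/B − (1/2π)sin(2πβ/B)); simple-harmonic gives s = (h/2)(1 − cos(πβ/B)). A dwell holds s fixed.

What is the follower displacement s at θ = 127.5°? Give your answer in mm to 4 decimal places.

seg 1 [0°–23.8°] cycloidal, h=8: full span → s += 8 → s = 8.0000
seg 2 [23.8°–90.2°] dwell: s stays 8.0000
seg 3 [90.2°–140.9°] cycloidal, h=11: θ=127.5° here. β=37.3, B=50.7. 11·(0.7357 − sin(2π·0.7357)/(2π)) = 9.8363 → s = 17.8363

17.8363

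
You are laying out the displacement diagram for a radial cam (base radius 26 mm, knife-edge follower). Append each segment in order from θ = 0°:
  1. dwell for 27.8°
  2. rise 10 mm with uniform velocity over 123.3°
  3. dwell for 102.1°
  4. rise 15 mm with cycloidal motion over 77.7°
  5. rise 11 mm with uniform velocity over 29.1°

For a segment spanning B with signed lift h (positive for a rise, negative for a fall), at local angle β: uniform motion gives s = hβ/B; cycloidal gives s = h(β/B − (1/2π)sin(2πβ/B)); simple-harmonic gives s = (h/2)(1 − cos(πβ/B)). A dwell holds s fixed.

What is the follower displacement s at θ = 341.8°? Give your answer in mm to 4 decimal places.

seg 1 [0°–27.8°] dwell: s stays 0.0000
seg 2 [27.8°–151.1°] uniform, h=10: full span → s += 10 → s = 10.0000
seg 3 [151.1°–253.2°] dwell: s stays 10.0000
seg 4 [253.2°–330.9°] cycloidal, h=15: full span → s += 15 → s = 25.0000
seg 5 [330.9°–360°] uniform, h=11: θ=341.8° here. β=10.9, B=29.1. 11·10.9/29.1 = 4.1203 → s = 29.1203

29.1203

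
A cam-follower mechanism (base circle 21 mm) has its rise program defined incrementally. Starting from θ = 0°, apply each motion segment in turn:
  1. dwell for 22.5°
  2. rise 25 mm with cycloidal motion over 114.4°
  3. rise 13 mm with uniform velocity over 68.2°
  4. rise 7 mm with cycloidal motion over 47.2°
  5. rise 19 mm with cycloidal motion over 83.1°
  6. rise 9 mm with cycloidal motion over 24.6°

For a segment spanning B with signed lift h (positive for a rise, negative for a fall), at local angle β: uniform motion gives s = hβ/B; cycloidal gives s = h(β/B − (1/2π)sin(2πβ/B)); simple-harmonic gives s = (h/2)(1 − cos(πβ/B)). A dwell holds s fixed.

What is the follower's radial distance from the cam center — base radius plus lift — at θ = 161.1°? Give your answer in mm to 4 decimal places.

seg 1 [0°–22.5°] dwell: s stays 0.0000
seg 2 [22.5°–136.9°] cycloidal, h=25: full span → s += 25 → s = 25.0000
seg 3 [136.9°–205.1°] uniform, h=13: θ=161.1° here. β=24.2, B=68.2. 13·24.2/68.2 = 4.6129 → s = 29.6129
radial distance = base radius + s = 21 + 29.6129 = 50.6129

50.6129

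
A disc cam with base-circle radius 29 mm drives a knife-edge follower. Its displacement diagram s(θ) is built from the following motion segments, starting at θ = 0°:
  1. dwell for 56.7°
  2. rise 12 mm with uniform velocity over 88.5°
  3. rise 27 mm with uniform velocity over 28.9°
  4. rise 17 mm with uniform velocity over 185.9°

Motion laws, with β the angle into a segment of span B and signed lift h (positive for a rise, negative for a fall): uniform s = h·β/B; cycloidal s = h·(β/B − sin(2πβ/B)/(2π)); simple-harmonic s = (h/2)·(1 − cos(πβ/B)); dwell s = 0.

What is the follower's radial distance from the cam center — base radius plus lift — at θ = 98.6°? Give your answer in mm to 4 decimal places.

seg 1 [0°–56.7°] dwell: s stays 0.0000
seg 2 [56.7°–145.2°] uniform, h=12: θ=98.6° here. β=41.9, B=88.5. 12·41.9/88.5 = 5.6814 → s = 5.6814
radial distance = base radius + s = 29 + 5.6814 = 34.6814

34.6814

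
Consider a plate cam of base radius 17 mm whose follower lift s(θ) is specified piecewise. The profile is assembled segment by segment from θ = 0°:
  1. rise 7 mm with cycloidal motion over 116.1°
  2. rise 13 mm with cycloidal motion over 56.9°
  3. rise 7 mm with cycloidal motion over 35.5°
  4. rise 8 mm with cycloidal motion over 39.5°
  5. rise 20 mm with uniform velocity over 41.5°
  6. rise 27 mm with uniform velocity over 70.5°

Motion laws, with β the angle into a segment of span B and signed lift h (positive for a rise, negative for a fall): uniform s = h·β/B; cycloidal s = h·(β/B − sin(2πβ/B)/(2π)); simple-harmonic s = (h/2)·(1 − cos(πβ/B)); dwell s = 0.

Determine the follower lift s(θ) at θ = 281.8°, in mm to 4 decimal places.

seg 1 [0°–116.1°] cycloidal, h=7: full span → s += 7 → s = 7.0000
seg 2 [116.1°–173°] cycloidal, h=13: full span → s += 13 → s = 20.0000
seg 3 [173°–208.5°] cycloidal, h=7: full span → s += 7 → s = 27.0000
seg 4 [208.5°–248°] cycloidal, h=8: full span → s += 8 → s = 35.0000
seg 5 [248°–289.5°] uniform, h=20: θ=281.8° here. β=33.8, B=41.5. 20·33.8/41.5 = 16.2892 → s = 51.2892

51.2892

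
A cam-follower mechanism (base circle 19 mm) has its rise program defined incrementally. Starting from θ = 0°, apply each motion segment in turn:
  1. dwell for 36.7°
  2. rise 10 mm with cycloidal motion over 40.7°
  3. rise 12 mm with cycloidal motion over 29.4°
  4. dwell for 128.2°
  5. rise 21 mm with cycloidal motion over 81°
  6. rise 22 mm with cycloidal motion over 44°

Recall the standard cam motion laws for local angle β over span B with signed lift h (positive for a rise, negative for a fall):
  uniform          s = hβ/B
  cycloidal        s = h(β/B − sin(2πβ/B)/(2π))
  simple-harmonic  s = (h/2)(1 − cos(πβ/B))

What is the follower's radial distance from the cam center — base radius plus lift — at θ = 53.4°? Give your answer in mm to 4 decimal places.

seg 1 [0°–36.7°] dwell: s stays 0.0000
seg 2 [36.7°–77.4°] cycloidal, h=10: θ=53.4° here. β=16.7, B=40.7. 10·(0.4103 − sin(2π·0.4103)/(2π)) = 3.2531 → s = 3.2531
radial distance = base radius + s = 19 + 3.2531 = 22.2531

22.2531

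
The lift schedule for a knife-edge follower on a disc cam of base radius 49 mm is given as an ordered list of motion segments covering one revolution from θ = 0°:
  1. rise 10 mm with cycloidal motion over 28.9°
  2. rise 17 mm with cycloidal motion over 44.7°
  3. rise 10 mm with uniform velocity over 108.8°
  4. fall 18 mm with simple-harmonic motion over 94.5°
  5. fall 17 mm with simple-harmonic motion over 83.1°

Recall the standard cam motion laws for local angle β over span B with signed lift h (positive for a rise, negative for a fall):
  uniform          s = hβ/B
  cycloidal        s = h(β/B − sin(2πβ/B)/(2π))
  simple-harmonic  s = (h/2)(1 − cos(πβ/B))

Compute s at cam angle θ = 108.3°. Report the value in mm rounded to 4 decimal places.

seg 1 [0°–28.9°] cycloidal, h=10: full span → s += 10 → s = 10.0000
seg 2 [28.9°–73.6°] cycloidal, h=17: full span → s += 17 → s = 27.0000
seg 3 [73.6°–182.4°] uniform, h=10: θ=108.3° here. β=34.7, B=108.8. 10·34.7/108.8 = 3.1893 → s = 30.1893

30.1893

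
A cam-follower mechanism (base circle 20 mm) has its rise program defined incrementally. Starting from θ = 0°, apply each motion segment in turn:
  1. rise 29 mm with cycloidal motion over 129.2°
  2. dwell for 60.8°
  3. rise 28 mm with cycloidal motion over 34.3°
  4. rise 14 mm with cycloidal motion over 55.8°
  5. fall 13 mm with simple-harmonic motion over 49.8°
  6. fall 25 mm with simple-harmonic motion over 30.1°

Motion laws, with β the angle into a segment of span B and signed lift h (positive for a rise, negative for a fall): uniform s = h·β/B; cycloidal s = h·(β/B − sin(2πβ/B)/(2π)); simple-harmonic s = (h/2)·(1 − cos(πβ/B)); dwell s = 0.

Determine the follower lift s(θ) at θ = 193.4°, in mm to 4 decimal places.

seg 1 [0°–129.2°] cycloidal, h=29: full span → s += 29 → s = 29.0000
seg 2 [129.2°–190°] dwell: s stays 29.0000
seg 3 [190°–224.3°] cycloidal, h=28: θ=193.4° here. β=3.4, B=34.3. 28·(0.0991 − sin(2π·0.0991)/(2π)) = 0.1760 → s = 29.1760

29.1760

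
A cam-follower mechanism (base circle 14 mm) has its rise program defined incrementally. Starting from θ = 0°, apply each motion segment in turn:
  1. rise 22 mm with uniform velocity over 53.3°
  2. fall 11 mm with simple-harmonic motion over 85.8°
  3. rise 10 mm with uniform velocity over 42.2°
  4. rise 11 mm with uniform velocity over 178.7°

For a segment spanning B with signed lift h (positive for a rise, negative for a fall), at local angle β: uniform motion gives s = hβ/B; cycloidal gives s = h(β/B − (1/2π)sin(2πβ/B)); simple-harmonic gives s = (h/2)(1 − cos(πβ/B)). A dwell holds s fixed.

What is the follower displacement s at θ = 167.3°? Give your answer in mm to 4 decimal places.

seg 1 [0°–53.3°] uniform, h=22: full span → s += 22 → s = 22.0000
seg 2 [53.3°–139.1°] simple-harmonic, h=-11: full span → s += -11 → s = 11.0000
seg 3 [139.1°–181.3°] uniform, h=10: θ=167.3° here. β=28.2, B=42.2. 10·28.2/42.2 = 6.6825 → s = 17.6825

17.6825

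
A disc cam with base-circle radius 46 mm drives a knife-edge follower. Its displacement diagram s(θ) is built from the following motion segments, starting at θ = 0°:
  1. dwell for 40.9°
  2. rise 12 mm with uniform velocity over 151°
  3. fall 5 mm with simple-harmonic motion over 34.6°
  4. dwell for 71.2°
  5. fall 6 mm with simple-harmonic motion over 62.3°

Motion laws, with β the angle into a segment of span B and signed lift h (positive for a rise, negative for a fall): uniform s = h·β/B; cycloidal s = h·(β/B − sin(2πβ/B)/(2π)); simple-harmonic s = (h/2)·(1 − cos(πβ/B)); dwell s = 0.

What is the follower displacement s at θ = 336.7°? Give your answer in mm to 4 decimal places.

seg 1 [0°–40.9°] dwell: s stays 0.0000
seg 2 [40.9°–191.9°] uniform, h=12: full span → s += 12 → s = 12.0000
seg 3 [191.9°–226.5°] simple-harmonic, h=-5: full span → s += -5 → s = 7.0000
seg 4 [226.5°–297.7°] dwell: s stays 7.0000
seg 5 [297.7°–360°] simple-harmonic, h=-6: θ=336.7° here. β=39, B=62.3. -6/2·(1 − cos(π·0.6260)) = -4.1568 → s = 2.8432

2.8432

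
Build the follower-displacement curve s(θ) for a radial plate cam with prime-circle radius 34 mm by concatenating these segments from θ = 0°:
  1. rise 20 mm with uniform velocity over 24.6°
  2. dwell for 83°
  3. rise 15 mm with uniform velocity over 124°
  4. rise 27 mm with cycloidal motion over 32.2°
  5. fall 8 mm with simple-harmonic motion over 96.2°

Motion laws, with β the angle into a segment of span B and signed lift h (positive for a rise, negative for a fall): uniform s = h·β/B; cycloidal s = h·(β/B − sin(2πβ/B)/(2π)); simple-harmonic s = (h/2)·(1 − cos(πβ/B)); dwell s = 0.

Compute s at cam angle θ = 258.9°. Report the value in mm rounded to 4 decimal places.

seg 1 [0°–24.6°] uniform, h=20: full span → s += 20 → s = 20.0000
seg 2 [24.6°–107.6°] dwell: s stays 20.0000
seg 3 [107.6°–231.6°] uniform, h=15: full span → s += 15 → s = 35.0000
seg 4 [231.6°–263.8°] cycloidal, h=27: θ=258.9° here. β=27.3, B=32.2. 27·(0.8478 − sin(2π·0.8478)/(2π)) = 26.4020 → s = 61.4020

61.4020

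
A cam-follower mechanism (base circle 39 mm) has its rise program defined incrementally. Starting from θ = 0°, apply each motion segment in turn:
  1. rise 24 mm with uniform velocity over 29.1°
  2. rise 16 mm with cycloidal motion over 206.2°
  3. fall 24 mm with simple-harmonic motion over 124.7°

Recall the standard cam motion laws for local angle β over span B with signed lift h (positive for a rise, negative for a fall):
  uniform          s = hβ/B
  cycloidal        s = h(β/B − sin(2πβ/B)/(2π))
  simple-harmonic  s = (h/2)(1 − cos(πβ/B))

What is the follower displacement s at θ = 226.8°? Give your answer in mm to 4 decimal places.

seg 1 [0°–29.1°] uniform, h=24: full span → s += 24 → s = 24.0000
seg 2 [29.1°–235.3°] cycloidal, h=16: θ=226.8° here. β=197.7, B=206.2. 16·(0.9588 − sin(2π·0.9588)/(2π)) = 15.9927 → s = 39.9927

39.9927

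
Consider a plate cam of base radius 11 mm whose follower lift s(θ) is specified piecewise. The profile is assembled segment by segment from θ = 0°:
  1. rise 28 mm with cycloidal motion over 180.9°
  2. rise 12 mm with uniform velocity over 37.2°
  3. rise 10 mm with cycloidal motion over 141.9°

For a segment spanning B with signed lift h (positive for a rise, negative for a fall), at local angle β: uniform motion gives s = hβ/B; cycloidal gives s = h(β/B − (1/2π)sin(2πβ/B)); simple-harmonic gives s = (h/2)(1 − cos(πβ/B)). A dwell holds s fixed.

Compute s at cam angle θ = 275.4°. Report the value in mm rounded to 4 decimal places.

seg 1 [0°–180.9°] cycloidal, h=28: full span → s += 28 → s = 28.0000
seg 2 [180.9°–218.1°] uniform, h=12: full span → s += 12 → s = 40.0000
seg 3 [218.1°–360°] cycloidal, h=10: θ=275.4° here. β=57.3, B=141.9. 10·(0.4038 − sin(2π·0.4038)/(2π)) = 3.1336 → s = 43.1336

43.1336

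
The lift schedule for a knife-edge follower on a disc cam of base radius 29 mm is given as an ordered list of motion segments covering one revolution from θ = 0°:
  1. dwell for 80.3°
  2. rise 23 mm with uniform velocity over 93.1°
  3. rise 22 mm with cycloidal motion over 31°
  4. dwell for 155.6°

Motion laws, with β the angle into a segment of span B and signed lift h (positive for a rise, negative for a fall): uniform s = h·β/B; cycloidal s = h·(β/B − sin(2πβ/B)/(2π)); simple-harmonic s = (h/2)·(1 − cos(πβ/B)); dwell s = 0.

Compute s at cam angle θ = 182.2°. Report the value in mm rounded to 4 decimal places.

seg 1 [0°–80.3°] dwell: s stays 0.0000
seg 2 [80.3°–173.4°] uniform, h=23: full span → s += 23 → s = 23.0000
seg 3 [173.4°–204.4°] cycloidal, h=22: θ=182.2° here. β=8.8, B=31. 22·(0.2839 − sin(2π·0.2839)/(2π)) = 2.8227 → s = 25.8227

25.8227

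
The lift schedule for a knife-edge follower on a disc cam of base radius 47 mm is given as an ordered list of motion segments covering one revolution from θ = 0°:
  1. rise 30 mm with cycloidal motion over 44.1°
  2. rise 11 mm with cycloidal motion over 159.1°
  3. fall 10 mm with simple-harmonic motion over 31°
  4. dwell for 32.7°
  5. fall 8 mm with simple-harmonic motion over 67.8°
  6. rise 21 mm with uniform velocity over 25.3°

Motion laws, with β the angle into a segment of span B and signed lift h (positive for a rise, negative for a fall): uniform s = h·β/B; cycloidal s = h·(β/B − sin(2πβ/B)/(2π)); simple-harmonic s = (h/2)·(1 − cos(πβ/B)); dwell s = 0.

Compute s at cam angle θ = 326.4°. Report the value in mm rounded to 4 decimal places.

seg 1 [0°–44.1°] cycloidal, h=30: full span → s += 30 → s = 30.0000
seg 2 [44.1°–203.2°] cycloidal, h=11: full span → s += 11 → s = 41.0000
seg 3 [203.2°–234.2°] simple-harmonic, h=-10: full span → s += -10 → s = 31.0000
seg 4 [234.2°–266.9°] dwell: s stays 31.0000
seg 5 [266.9°–334.7°] simple-harmonic, h=-8: θ=326.4° here. β=59.5, B=67.8. -8/2·(1 − cos(π·0.8776)) = -7.7078 → s = 23.2922

23.2922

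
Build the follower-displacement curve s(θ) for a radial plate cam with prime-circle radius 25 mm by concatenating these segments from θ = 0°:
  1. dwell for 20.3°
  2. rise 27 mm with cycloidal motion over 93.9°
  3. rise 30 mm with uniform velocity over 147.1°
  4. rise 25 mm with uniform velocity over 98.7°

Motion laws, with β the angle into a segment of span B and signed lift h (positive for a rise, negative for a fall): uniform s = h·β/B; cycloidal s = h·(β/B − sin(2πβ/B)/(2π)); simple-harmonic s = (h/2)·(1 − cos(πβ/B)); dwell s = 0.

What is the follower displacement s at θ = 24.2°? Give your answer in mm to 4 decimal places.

seg 1 [0°–20.3°] dwell: s stays 0.0000
seg 2 [20.3°–114.2°] cycloidal, h=27: θ=24.2° here. β=3.9, B=93.9. 27·(0.0415 − sin(2π·0.0415)/(2π)) = 0.0127 → s = 0.0127

0.0127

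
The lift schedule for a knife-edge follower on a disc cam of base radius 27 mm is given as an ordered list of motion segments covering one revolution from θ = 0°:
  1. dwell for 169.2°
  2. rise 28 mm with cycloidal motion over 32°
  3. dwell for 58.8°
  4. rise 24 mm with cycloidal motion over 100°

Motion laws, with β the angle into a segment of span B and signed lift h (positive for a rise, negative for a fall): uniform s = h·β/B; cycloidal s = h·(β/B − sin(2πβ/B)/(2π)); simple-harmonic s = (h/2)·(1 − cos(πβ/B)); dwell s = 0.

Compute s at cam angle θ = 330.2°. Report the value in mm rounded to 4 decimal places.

seg 1 [0°–169.2°] dwell: s stays 0.0000
seg 2 [169.2°–201.2°] cycloidal, h=28: full span → s += 28 → s = 28.0000
seg 3 [201.2°–260°] dwell: s stays 28.0000
seg 4 [260°–360°] cycloidal, h=24: θ=330.2° here. β=70.2, B=100. 24·(0.7020 − sin(2π·0.7020)/(2π)) = 20.4953 → s = 48.4953

48.4953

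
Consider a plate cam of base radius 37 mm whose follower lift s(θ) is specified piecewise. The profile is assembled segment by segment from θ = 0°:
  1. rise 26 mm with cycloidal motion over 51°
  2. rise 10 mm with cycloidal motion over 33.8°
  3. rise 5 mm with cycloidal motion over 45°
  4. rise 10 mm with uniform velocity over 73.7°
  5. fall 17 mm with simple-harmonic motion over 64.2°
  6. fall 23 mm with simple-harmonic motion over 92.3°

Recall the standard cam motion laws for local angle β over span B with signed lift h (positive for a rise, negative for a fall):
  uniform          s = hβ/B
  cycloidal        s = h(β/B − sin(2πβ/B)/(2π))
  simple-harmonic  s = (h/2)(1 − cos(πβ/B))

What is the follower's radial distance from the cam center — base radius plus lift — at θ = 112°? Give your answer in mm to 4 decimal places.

seg 1 [0°–51°] cycloidal, h=26: full span → s += 26 → s = 26.0000
seg 2 [51°–84.8°] cycloidal, h=10: full span → s += 10 → s = 36.0000
seg 3 [84.8°–129.8°] cycloidal, h=5: θ=112° here. β=27.2, B=45. 5·(0.6044 − sin(2π·0.6044)/(2π)) = 3.5078 → s = 39.5078
radial distance = base radius + s = 37 + 39.5078 = 76.5078

76.5078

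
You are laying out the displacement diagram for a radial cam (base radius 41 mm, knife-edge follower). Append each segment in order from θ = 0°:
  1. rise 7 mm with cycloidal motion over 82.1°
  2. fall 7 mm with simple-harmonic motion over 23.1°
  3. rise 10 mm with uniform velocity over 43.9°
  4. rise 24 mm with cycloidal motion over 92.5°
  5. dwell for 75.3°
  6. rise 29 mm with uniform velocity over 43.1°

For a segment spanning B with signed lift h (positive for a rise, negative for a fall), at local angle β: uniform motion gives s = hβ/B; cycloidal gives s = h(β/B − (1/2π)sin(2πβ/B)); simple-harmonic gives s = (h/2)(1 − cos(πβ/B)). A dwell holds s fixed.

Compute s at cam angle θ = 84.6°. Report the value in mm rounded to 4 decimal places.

seg 1 [0°–82.1°] cycloidal, h=7: full span → s += 7 → s = 7.0000
seg 2 [82.1°–105.2°] simple-harmonic, h=-7: θ=84.6° here. β=2.5, B=23.1. -7/2·(1 − cos(π·0.1082)) = -0.2004 → s = 6.7996

6.7996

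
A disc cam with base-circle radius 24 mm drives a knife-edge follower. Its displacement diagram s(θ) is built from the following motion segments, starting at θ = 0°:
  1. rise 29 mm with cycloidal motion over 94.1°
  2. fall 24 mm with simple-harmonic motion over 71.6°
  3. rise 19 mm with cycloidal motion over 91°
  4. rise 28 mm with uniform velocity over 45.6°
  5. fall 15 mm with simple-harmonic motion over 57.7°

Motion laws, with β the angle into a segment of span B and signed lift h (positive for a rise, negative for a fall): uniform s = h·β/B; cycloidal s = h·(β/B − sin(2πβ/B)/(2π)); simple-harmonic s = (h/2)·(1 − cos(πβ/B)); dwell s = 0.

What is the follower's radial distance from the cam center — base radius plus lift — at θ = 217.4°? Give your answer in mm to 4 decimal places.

seg 1 [0°–94.1°] cycloidal, h=29: full span → s += 29 → s = 29.0000
seg 2 [94.1°–165.7°] simple-harmonic, h=-24: full span → s += -24 → s = 5.0000
seg 3 [165.7°–256.7°] cycloidal, h=19: θ=217.4° here. β=51.7, B=91. 19·(0.5681 − sin(2π·0.5681)/(2π)) = 12.0498 → s = 17.0498
radial distance = base radius + s = 24 + 17.0498 = 41.0498

41.0498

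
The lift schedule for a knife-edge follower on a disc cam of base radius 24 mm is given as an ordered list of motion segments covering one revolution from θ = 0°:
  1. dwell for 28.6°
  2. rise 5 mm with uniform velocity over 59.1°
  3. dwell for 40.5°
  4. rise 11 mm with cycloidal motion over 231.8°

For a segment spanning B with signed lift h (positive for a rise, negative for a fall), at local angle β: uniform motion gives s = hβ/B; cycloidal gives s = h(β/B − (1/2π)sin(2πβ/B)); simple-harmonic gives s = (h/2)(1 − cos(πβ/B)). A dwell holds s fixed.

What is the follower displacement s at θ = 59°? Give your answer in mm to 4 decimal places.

seg 1 [0°–28.6°] dwell: s stays 0.0000
seg 2 [28.6°–87.7°] uniform, h=5: θ=59° here. β=30.4, B=59.1. 5·30.4/59.1 = 2.5719 → s = 2.5719

2.5719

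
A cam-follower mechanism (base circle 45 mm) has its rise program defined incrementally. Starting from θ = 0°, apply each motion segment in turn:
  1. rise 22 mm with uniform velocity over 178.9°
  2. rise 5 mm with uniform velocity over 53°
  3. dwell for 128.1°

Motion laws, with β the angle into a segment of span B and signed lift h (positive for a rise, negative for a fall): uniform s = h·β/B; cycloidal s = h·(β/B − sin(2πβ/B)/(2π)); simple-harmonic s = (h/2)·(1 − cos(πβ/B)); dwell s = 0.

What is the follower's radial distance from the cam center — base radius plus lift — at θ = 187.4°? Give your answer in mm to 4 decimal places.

seg 1 [0°–178.9°] uniform, h=22: full span → s += 22 → s = 22.0000
seg 2 [178.9°–231.9°] uniform, h=5: θ=187.4° here. β=8.5, B=53. 5·8.5/53 = 0.8019 → s = 22.8019
radial distance = base radius + s = 45 + 22.8019 = 67.8019

67.8019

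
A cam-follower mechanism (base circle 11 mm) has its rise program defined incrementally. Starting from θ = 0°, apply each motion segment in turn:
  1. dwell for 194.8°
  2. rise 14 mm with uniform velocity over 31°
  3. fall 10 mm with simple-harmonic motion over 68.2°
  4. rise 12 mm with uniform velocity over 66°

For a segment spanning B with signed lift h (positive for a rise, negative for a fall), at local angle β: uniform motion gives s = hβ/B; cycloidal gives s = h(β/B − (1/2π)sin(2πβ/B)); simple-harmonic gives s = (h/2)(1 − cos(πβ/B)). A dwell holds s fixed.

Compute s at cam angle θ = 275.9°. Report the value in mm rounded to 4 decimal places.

seg 1 [0°–194.8°] dwell: s stays 0.0000
seg 2 [194.8°–225.8°] uniform, h=14: full span → s += 14 → s = 14.0000
seg 3 [225.8°–294°] simple-harmonic, h=-10: θ=275.9° here. β=50.1, B=68.2. -10/2·(1 − cos(π·0.7346)) = -8.3605 → s = 5.6395

5.6395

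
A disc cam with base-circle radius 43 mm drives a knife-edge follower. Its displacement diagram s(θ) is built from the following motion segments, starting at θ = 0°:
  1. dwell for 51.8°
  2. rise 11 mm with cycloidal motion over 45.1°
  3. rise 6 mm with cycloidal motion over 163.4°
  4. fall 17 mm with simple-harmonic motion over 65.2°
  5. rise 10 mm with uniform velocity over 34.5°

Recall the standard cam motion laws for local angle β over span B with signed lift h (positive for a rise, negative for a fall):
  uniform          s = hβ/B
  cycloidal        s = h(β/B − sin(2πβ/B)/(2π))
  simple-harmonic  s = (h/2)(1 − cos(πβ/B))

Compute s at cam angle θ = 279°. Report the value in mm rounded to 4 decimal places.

seg 1 [0°–51.8°] dwell: s stays 0.0000
seg 2 [51.8°–96.9°] cycloidal, h=11: full span → s += 11 → s = 11.0000
seg 3 [96.9°–260.3°] cycloidal, h=6: full span → s += 6 → s = 17.0000
seg 4 [260.3°–325.5°] simple-harmonic, h=-17: θ=279° here. β=18.7, B=65.2. -17/2·(1 − cos(π·0.2868)) = -3.2232 → s = 13.7768

13.7768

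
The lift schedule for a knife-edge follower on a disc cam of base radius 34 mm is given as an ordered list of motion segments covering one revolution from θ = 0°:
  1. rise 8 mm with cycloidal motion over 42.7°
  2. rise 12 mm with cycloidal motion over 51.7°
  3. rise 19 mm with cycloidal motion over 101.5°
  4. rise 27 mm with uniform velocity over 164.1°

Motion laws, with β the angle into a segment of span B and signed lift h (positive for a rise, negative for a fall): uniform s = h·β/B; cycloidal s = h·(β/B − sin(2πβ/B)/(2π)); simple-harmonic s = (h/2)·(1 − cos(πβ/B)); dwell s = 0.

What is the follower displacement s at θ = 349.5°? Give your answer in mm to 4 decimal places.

seg 1 [0°–42.7°] cycloidal, h=8: full span → s += 8 → s = 8.0000
seg 2 [42.7°–94.4°] cycloidal, h=12: full span → s += 12 → s = 20.0000
seg 3 [94.4°–195.9°] cycloidal, h=19: full span → s += 19 → s = 39.0000
seg 4 [195.9°–360°] uniform, h=27: θ=349.5° here. β=153.6, B=164.1. 27·153.6/164.1 = 25.2724 → s = 64.2724

64.2724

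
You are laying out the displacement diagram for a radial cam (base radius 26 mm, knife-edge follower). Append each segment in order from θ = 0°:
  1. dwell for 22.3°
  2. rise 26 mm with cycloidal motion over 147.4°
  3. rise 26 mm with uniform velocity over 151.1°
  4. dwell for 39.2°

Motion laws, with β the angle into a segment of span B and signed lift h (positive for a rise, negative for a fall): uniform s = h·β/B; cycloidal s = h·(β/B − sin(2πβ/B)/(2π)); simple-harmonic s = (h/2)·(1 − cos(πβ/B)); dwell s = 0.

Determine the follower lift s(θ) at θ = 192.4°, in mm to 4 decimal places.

seg 1 [0°–22.3°] dwell: s stays 0.0000
seg 2 [22.3°–169.7°] cycloidal, h=26: full span → s += 26 → s = 26.0000
seg 3 [169.7°–320.8°] uniform, h=26: θ=192.4° here. β=22.7, B=151.1. 26·22.7/151.1 = 3.9060 → s = 29.9060

29.9060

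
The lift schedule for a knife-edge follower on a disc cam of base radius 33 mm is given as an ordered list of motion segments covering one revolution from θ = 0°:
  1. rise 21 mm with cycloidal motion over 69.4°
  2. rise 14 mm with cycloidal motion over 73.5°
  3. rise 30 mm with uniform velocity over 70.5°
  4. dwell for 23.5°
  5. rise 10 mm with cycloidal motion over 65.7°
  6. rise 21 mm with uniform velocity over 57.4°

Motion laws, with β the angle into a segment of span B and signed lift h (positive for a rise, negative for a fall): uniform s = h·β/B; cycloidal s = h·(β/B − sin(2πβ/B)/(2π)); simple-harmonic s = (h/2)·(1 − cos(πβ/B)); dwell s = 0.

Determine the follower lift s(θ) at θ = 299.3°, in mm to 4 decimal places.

seg 1 [0°–69.4°] cycloidal, h=21: full span → s += 21 → s = 21.0000
seg 2 [69.4°–142.9°] cycloidal, h=14: full span → s += 14 → s = 35.0000
seg 3 [142.9°–213.4°] uniform, h=30: full span → s += 30 → s = 65.0000
seg 4 [213.4°–236.9°] dwell: s stays 65.0000
seg 5 [236.9°–302.6°] cycloidal, h=10: θ=299.3° here. β=62.4, B=65.7. 10·(0.9498 − sin(2π·0.9498)/(2π)) = 9.9917 → s = 74.9917

74.9917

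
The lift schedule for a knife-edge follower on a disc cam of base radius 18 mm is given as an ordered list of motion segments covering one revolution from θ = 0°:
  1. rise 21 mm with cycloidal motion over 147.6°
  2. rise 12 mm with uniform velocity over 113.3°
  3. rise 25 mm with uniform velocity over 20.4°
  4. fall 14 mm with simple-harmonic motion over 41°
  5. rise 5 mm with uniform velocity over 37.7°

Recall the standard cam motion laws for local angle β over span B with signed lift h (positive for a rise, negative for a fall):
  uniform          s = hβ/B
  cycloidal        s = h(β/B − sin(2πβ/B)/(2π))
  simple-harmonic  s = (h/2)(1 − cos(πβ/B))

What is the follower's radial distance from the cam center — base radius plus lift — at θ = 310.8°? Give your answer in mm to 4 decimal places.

seg 1 [0°–147.6°] cycloidal, h=21: full span → s += 21 → s = 21.0000
seg 2 [147.6°–260.9°] uniform, h=12: full span → s += 12 → s = 33.0000
seg 3 [260.9°–281.3°] uniform, h=25: full span → s += 25 → s = 58.0000
seg 4 [281.3°–322.3°] simple-harmonic, h=-14: θ=310.8° here. β=29.5, B=41. -14/2·(1 − cos(π·0.7195)) = -11.4537 → s = 46.5463
radial distance = base radius + s = 18 + 46.5463 = 64.5463

64.5463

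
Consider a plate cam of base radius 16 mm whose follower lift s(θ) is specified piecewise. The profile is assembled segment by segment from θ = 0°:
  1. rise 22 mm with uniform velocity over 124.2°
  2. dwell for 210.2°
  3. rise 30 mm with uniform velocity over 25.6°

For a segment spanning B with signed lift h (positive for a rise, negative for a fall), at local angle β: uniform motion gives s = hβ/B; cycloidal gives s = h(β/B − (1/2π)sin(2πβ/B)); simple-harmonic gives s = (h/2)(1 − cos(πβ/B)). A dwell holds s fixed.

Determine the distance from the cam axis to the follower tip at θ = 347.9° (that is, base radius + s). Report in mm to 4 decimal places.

seg 1 [0°–124.2°] uniform, h=22: full span → s += 22 → s = 22.0000
seg 2 [124.2°–334.4°] dwell: s stays 22.0000
seg 3 [334.4°–360°] uniform, h=30: θ=347.9° here. β=13.5, B=25.6. 30·13.5/25.6 = 15.8203 → s = 37.8203
radial distance = base radius + s = 16 + 37.8203 = 53.8203

53.8203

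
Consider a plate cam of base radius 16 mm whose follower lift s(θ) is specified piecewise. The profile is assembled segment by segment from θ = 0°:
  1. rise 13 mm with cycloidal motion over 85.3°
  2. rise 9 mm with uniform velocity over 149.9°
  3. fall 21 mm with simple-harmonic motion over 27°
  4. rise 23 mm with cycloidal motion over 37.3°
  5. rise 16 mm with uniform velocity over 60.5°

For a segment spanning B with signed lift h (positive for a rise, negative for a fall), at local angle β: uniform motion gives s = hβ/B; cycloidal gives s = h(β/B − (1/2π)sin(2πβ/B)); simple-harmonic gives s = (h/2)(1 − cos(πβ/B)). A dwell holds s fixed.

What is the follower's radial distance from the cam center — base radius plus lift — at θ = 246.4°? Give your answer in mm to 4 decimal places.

seg 1 [0°–85.3°] cycloidal, h=13: full span → s += 13 → s = 13.0000
seg 2 [85.3°–235.2°] uniform, h=9: full span → s += 9 → s = 22.0000
seg 3 [235.2°–262.2°] simple-harmonic, h=-21: θ=246.4° here. β=11.2, B=27. -21/2·(1 − cos(π·0.4148)) = -7.7234 → s = 14.2766
radial distance = base radius + s = 16 + 14.2766 = 30.2766

30.2766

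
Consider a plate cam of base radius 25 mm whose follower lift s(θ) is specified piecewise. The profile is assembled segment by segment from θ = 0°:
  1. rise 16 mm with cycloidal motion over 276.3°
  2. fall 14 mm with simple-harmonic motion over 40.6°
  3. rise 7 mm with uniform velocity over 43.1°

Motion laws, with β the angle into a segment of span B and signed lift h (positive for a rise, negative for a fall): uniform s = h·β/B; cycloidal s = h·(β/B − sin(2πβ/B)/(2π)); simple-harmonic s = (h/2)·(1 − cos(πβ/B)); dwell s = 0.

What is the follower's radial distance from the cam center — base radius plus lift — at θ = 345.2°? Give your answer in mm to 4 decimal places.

seg 1 [0°–276.3°] cycloidal, h=16: full span → s += 16 → s = 16.0000
seg 2 [276.3°–316.9°] simple-harmonic, h=-14: full span → s += -14 → s = 2.0000
seg 3 [316.9°–360°] uniform, h=7: θ=345.2° here. β=28.3, B=43.1. 7·28.3/43.1 = 4.5963 → s = 6.5963
radial distance = base radius + s = 25 + 6.5963 = 31.5963

31.5963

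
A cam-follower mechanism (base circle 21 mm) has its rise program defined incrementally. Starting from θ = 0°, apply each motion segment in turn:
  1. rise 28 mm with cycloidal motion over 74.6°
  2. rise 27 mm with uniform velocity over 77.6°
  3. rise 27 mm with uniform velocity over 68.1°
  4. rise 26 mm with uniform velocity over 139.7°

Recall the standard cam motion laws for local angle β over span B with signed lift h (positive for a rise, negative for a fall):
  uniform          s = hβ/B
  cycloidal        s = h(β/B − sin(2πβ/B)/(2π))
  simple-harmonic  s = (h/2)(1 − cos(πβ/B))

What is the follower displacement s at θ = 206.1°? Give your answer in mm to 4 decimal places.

seg 1 [0°–74.6°] cycloidal, h=28: full span → s += 28 → s = 28.0000
seg 2 [74.6°–152.2°] uniform, h=27: full span → s += 27 → s = 55.0000
seg 3 [152.2°–220.3°] uniform, h=27: θ=206.1° here. β=53.9, B=68.1. 27·53.9/68.1 = 21.3700 → s = 76.3700

76.3700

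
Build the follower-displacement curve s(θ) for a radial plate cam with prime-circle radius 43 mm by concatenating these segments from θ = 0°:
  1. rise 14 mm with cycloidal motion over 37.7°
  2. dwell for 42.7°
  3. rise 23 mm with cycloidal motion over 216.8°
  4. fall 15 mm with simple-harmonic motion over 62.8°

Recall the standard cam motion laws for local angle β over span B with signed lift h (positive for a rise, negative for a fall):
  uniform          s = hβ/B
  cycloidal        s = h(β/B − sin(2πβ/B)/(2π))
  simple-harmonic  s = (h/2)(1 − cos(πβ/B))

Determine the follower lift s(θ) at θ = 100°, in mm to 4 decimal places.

seg 1 [0°–37.7°] cycloidal, h=14: full span → s += 14 → s = 14.0000
seg 2 [37.7°–80.4°] dwell: s stays 14.0000
seg 3 [80.4°–297.2°] cycloidal, h=23: θ=100° here. β=19.6, B=216.8. 23·(0.0904 − sin(2π·0.0904)/(2π)) = 0.1100 → s = 14.1100

14.1100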